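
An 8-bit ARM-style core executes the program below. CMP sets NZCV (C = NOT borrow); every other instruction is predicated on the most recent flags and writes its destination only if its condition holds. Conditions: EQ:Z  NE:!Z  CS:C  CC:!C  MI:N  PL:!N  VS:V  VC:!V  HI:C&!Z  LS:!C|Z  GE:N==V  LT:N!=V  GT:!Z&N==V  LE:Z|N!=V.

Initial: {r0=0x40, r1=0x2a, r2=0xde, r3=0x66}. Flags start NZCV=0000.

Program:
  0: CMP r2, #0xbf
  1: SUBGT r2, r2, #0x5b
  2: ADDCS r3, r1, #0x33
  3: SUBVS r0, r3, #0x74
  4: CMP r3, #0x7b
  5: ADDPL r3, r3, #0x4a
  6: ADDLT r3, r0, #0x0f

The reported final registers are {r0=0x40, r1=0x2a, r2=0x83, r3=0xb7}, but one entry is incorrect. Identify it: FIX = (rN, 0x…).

0: ✓ CMP  NZCV=0010
1: ✓ SUBGT  r2←0x83
2: ✓ ADDCS  r3←0x5d
3: · SUBVS
4: ✓ CMP  NZCV=1000
5: · ADDPL
6: ✓ ADDLT  r3←0x4f

FIX = (r3, 0x4f)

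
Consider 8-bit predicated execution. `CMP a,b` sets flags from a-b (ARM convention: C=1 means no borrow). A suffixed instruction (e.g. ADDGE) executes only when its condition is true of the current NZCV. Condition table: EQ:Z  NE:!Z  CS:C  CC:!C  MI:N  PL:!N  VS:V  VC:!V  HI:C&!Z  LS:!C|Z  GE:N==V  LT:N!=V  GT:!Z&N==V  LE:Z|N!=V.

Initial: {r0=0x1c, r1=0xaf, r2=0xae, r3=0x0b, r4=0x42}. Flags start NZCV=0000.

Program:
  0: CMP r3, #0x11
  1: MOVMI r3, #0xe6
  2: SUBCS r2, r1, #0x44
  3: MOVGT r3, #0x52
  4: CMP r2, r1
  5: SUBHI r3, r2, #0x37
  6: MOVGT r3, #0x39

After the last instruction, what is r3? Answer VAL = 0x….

[0] flags=1000 → (cmp)
[1] flags=1000 MI?T → r3=0xe6
[2] flags=1000 CS?F → skip
[3] flags=1000 GT?F → skip
[4] flags=1000 → (cmp)
[5] flags=1000 HI?F → skip
[6] flags=1000 GT?F → skip

VAL = 0xe6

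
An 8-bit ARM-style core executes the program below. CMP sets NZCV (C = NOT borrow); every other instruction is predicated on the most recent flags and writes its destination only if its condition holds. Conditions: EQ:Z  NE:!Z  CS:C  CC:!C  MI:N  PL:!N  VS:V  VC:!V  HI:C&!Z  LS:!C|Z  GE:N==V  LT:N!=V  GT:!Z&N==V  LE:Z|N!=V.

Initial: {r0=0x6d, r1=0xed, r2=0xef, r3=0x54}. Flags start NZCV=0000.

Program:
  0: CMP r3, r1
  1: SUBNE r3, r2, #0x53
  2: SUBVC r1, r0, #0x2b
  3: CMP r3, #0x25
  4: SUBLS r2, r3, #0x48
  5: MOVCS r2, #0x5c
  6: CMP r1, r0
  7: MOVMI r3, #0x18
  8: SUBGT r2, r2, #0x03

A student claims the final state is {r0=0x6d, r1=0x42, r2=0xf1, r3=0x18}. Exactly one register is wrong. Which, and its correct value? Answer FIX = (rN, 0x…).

0: ✓ CMP  NZCV=0000
1: ✓ SUBNE  r3←0x9c
2: ✓ SUBVC  r1←0x42
3: ✓ CMP  NZCV=0011
4: · SUBLS
5: ✓ MOVCS  r2←0x5c
6: ✓ CMP  NZCV=1000
7: ✓ MOVMI  r3←0x18
8: · SUBGT

FIX = (r2, 0x5c)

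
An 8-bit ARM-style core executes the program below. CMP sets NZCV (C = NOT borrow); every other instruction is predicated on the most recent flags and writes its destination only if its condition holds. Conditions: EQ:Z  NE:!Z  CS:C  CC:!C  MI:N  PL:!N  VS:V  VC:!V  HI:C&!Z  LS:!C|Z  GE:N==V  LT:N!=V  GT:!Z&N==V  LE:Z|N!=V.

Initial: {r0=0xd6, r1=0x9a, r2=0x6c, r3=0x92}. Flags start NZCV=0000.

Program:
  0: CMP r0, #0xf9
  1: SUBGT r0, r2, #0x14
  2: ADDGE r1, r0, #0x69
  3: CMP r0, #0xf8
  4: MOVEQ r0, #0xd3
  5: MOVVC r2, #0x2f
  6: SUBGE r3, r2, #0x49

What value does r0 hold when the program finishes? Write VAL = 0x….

[0] flags=1000 → (cmp)
[1] flags=1000 GT?F → skip
[2] flags=1000 GE?F → skip
[3] flags=1000 → (cmp)
[4] flags=1000 EQ?F → skip
[5] flags=1000 VC?T → r2=0x2f
[6] flags=1000 GE?F → skip

VAL = 0xd6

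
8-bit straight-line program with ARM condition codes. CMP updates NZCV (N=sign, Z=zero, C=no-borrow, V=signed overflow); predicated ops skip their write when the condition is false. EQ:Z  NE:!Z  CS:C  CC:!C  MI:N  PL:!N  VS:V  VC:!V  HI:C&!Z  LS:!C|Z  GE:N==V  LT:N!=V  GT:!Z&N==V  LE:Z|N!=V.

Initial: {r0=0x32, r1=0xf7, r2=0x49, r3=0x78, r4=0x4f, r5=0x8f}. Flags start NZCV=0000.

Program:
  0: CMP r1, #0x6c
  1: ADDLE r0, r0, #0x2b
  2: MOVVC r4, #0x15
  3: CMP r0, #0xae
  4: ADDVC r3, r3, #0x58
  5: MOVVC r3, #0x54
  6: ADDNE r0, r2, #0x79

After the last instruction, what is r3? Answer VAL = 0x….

VAL = 0x78

[0] flags=1010 → (cmp)
[1] flags=1010 LE?T → r0=0x5d
[2] flags=1010 VC?T → r4=0x15
[3] flags=1001 → (cmp)
[4] flags=1001 VC?F → skip
[5] flags=1001 VC?F → skip
[6] flags=1001 NE?T → r0=0xc2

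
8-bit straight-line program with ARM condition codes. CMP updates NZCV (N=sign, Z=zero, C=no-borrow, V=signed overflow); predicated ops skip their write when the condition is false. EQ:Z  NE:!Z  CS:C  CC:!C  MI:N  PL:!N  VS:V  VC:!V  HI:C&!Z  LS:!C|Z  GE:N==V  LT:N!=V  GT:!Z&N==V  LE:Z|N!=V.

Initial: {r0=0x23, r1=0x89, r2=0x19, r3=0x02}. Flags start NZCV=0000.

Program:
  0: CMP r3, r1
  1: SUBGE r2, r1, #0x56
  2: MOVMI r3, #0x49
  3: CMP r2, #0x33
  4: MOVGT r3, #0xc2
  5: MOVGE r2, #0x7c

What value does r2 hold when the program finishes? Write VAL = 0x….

0: ✓ CMP  NZCV=0000
1: ✓ SUBGE  r2←0x33
2: · MOVMI
3: ✓ CMP  NZCV=0110
4: · MOVGT
5: ✓ MOVGE  r2←0x7c

VAL = 0x7c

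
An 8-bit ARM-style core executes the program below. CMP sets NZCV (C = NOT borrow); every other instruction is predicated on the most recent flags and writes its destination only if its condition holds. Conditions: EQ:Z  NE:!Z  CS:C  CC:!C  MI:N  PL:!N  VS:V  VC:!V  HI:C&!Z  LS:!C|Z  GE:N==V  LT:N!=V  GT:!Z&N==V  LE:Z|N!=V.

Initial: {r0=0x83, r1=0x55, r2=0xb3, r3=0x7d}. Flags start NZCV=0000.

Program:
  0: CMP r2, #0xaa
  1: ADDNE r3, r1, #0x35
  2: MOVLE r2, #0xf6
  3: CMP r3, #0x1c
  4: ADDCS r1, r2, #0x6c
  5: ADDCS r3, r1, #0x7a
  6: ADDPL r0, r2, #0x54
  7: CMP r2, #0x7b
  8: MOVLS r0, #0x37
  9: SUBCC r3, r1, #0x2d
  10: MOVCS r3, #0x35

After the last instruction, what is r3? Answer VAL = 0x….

[0] flags=0010 → (cmp)
[1] flags=0010 NE?T → r3=0x8a
[2] flags=0010 LE?F → skip
[3] flags=0011 → (cmp)
[4] flags=0011 CS?T → r1=0x1f
[5] flags=0011 CS?T → r3=0x99
[6] flags=0011 PL?T → r0=0x07
[7] flags=0011 → (cmp)
[8] flags=0011 LS?F → skip
[9] flags=0011 CC?F → skip
[10] flags=0011 CS?T → r3=0x35

VAL = 0x35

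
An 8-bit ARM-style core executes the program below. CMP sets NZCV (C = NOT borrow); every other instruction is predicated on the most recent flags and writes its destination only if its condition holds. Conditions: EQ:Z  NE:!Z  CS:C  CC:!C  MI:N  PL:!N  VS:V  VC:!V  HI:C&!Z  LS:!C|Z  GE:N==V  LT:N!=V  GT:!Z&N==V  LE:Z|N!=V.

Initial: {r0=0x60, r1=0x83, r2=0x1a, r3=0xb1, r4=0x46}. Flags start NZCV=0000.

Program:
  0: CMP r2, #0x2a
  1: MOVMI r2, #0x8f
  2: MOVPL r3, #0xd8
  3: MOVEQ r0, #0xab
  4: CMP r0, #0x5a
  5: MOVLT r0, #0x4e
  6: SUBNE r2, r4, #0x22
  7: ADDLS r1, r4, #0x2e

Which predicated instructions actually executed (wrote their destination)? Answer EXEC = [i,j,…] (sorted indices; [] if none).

0: ✓ CMP  NZCV=1000
1: ✓ MOVMI  r2←0x8f
2: · MOVPL
3: · MOVEQ
4: ✓ CMP  NZCV=0010
5: · MOVLT
6: ✓ SUBNE  r2←0x24
7: · ADDLS

EXEC = [1,6]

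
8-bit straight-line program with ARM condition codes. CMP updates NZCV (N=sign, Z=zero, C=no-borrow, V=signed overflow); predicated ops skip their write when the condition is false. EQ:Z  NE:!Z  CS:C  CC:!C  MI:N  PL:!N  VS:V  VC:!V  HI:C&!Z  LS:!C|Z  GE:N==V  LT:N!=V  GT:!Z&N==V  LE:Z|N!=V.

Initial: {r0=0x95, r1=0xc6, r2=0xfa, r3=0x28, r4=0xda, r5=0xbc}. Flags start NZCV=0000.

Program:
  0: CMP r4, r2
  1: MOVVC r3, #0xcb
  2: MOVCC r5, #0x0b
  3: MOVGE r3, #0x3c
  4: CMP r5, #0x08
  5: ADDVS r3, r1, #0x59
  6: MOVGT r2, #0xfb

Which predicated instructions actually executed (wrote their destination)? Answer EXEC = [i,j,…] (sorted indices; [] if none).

0: ✓ CMP  NZCV=1000
1: ✓ MOVVC  r3←0xcb
2: ✓ MOVCC  r5←0x0b
3: · MOVGE
4: ✓ CMP  NZCV=0010
5: · ADDVS
6: ✓ MOVGT  r2←0xfb

EXEC = [1,2,6]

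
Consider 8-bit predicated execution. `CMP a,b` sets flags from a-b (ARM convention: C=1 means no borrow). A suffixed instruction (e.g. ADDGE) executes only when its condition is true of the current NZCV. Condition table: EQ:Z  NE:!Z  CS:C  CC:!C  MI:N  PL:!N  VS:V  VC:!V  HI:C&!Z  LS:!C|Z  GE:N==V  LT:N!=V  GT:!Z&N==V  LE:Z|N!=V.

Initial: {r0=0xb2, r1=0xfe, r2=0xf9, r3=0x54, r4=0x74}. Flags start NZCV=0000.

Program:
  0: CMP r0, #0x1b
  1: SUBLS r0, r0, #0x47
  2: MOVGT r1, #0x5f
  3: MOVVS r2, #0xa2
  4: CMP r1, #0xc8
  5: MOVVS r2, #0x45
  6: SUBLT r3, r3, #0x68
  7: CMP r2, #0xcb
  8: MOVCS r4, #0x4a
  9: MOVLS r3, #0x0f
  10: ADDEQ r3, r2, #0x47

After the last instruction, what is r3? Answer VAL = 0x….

VAL = 0x54

[0] flags=1010 → (cmp)
[1] flags=1010 LS?F → skip
[2] flags=1010 GT?F → skip
[3] flags=1010 VS?F → skip
[4] flags=0010 → (cmp)
[5] flags=0010 VS?F → skip
[6] flags=0010 LT?F → skip
[7] flags=0010 → (cmp)
[8] flags=0010 CS?T → r4=0x4a
[9] flags=0010 LS?F → skip
[10] flags=0010 EQ?F → skip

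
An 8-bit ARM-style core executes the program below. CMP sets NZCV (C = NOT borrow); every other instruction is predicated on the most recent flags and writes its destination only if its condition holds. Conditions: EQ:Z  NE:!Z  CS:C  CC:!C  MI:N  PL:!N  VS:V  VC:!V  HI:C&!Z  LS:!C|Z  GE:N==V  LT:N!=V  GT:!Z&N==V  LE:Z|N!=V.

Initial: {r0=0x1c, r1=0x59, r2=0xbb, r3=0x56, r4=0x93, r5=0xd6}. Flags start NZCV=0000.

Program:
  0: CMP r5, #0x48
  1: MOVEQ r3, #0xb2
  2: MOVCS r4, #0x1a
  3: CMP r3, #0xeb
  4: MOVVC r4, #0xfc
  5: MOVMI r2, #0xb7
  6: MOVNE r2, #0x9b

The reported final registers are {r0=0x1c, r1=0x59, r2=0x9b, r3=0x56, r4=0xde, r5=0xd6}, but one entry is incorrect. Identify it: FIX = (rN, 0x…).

[0] flags=1010 → (cmp)
[1] flags=1010 EQ?F → skip
[2] flags=1010 CS?T → r4=0x1a
[3] flags=0000 → (cmp)
[4] flags=0000 VC?T → r4=0xfc
[5] flags=0000 MI?F → skip
[6] flags=0000 NE?T → r2=0x9b

FIX = (r4, 0xfc)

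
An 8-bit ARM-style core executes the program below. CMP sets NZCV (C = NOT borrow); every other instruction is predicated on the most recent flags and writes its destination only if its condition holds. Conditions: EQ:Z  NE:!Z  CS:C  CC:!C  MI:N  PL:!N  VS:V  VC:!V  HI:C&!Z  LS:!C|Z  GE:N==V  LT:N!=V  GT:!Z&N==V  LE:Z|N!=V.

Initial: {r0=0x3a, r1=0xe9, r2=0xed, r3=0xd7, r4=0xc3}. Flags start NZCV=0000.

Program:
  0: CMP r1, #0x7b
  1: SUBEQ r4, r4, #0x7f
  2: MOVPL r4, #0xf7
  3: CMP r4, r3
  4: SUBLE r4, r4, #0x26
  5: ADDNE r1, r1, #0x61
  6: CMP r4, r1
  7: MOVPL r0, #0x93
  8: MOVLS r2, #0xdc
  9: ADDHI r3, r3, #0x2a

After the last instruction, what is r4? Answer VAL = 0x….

0: ✓ CMP  NZCV=0011
1: · SUBEQ
2: ✓ MOVPL  r4←0xf7
3: ✓ CMP  NZCV=0010
4: · SUBLE
5: ✓ ADDNE  r1←0x4a
6: ✓ CMP  NZCV=1010
7: · MOVPL
8: · MOVLS
9: ✓ ADDHI  r3←0x01

VAL = 0xf7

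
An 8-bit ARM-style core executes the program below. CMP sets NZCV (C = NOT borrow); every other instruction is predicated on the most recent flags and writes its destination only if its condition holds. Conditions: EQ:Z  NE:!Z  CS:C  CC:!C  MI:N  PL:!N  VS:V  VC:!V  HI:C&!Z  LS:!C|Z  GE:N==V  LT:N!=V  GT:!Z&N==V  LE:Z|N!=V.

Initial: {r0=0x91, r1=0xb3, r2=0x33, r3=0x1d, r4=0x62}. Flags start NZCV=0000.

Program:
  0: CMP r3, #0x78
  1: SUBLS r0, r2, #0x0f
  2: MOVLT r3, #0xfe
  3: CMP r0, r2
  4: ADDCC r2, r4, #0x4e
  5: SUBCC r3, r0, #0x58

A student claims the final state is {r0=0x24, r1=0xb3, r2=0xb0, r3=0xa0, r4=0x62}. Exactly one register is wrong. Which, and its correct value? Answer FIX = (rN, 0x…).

FIX = (r3, 0xcc)

0: ✓ CMP  NZCV=1000
1: ✓ SUBLS  r0←0x24
2: ✓ MOVLT  r3←0xfe
3: ✓ CMP  NZCV=1000
4: ✓ ADDCC  r2←0xb0
5: ✓ SUBCC  r3←0xcc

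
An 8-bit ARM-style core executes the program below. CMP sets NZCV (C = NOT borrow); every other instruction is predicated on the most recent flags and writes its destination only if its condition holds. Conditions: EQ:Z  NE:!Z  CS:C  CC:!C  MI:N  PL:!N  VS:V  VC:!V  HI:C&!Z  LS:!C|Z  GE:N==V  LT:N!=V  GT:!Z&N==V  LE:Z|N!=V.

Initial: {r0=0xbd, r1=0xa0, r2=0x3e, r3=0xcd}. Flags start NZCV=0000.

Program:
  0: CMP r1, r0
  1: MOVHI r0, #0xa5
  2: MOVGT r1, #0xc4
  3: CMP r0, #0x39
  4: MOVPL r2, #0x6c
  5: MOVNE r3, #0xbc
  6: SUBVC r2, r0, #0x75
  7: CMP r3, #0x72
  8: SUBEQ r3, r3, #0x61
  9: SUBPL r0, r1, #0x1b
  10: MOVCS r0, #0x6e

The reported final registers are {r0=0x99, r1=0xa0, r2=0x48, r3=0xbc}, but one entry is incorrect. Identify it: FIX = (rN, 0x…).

0: ✓ CMP  NZCV=1000
1: · MOVHI
2: · MOVGT
3: ✓ CMP  NZCV=1010
4: · MOVPL
5: ✓ MOVNE  r3←0xbc
6: ✓ SUBVC  r2←0x48
7: ✓ CMP  NZCV=0011
8: · SUBEQ
9: ✓ SUBPL  r0←0x85
10: ✓ MOVCS  r0←0x6e

FIX = (r0, 0x6e)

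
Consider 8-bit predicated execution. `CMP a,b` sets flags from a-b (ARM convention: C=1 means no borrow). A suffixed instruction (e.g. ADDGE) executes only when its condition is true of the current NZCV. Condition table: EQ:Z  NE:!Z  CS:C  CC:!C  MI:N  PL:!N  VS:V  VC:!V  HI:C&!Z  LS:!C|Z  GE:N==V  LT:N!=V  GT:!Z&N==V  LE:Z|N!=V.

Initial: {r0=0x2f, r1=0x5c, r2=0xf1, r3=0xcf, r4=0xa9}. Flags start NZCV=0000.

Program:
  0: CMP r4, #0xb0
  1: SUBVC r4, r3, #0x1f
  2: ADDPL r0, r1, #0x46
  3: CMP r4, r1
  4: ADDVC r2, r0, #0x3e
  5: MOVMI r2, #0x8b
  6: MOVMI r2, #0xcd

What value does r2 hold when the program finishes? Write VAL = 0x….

0: ✓ CMP  NZCV=1000
1: ✓ SUBVC  r4←0xb0
2: · ADDPL
3: ✓ CMP  NZCV=0011
4: · ADDVC
5: · MOVMI
6: · MOVMI

VAL = 0xf1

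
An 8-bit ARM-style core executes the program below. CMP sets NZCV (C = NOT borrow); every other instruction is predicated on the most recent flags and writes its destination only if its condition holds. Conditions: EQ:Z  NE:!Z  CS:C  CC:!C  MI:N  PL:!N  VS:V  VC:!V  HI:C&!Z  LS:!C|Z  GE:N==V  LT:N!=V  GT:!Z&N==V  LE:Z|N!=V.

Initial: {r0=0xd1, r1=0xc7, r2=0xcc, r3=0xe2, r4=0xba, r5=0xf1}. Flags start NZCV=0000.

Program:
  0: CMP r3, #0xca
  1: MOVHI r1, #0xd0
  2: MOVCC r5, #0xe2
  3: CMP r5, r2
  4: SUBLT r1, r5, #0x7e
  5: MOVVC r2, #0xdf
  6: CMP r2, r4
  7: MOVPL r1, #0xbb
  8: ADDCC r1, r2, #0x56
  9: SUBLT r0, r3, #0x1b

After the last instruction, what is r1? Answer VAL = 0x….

[0] flags=0010 → (cmp)
[1] flags=0010 HI?T → r1=0xd0
[2] flags=0010 CC?F → skip
[3] flags=0010 → (cmp)
[4] flags=0010 LT?F → skip
[5] flags=0010 VC?T → r2=0xdf
[6] flags=0010 → (cmp)
[7] flags=0010 PL?T → r1=0xbb
[8] flags=0010 CC?F → skip
[9] flags=0010 LT?F → skip

VAL = 0xbb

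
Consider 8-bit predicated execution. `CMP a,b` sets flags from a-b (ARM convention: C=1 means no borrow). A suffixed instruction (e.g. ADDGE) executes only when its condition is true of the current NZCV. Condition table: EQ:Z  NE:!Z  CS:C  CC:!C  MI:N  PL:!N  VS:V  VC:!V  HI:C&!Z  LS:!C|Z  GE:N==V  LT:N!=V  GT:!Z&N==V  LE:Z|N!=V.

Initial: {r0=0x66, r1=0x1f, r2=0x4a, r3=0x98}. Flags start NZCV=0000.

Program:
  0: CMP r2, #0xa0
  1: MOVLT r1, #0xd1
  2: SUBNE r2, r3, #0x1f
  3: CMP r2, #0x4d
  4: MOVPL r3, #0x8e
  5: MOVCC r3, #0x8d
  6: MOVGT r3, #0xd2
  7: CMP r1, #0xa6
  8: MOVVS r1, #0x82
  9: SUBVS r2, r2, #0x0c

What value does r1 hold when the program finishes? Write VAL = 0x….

[0] flags=1001 → (cmp)
[1] flags=1001 LT?F → skip
[2] flags=1001 NE?T → r2=0x79
[3] flags=0010 → (cmp)
[4] flags=0010 PL?T → r3=0x8e
[5] flags=0010 CC?F → skip
[6] flags=0010 GT?T → r3=0xd2
[7] flags=0000 → (cmp)
[8] flags=0000 VS?F → skip
[9] flags=0000 VS?F → skip

VAL = 0x1f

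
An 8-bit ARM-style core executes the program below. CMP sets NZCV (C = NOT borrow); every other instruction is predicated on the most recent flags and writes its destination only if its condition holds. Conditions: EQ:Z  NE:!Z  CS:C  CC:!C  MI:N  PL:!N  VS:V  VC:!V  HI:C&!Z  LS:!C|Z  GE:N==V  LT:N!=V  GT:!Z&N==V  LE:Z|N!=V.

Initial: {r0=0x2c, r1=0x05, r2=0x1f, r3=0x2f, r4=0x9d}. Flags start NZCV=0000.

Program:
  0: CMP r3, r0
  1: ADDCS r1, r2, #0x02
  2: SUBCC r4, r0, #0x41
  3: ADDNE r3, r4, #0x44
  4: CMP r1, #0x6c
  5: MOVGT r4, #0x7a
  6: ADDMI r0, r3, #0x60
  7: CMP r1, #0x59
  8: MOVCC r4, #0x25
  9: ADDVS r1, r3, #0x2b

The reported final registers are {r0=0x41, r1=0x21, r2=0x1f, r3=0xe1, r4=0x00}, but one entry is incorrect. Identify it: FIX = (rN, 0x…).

0: ✓ CMP  NZCV=0010
1: ✓ ADDCS  r1←0x21
2: · SUBCC
3: ✓ ADDNE  r3←0xe1
4: ✓ CMP  NZCV=1000
5: · MOVGT
6: ✓ ADDMI  r0←0x41
7: ✓ CMP  NZCV=1000
8: ✓ MOVCC  r4←0x25
9: · ADDVS

FIX = (r4, 0x25)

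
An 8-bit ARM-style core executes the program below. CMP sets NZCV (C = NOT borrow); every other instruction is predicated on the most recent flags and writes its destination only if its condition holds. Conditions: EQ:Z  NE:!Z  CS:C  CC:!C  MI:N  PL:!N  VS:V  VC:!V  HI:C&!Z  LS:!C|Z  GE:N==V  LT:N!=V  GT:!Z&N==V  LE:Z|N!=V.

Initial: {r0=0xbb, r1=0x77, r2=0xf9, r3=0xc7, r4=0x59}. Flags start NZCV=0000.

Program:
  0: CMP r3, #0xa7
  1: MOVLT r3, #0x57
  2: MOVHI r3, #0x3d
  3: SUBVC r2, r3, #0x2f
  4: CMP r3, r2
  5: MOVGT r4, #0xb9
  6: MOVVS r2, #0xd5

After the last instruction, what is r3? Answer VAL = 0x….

0: ✓ CMP  NZCV=0010
1: · MOVLT
2: ✓ MOVHI  r3←0x3d
3: ✓ SUBVC  r2←0x0e
4: ✓ CMP  NZCV=0010
5: ✓ MOVGT  r4←0xb9
6: · MOVVS

VAL = 0x3d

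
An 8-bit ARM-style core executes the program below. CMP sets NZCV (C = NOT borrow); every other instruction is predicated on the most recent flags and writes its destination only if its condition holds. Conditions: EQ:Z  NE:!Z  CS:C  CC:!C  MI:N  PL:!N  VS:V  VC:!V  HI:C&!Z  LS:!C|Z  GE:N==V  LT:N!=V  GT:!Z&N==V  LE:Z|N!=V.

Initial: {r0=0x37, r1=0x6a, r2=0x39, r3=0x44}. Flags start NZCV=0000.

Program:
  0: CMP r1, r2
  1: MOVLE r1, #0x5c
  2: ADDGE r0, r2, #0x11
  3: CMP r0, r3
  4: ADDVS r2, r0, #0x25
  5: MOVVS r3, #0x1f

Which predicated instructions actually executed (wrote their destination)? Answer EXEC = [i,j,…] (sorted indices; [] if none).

0: ✓ CMP  NZCV=0010
1: · MOVLE
2: ✓ ADDGE  r0←0x4a
3: ✓ CMP  NZCV=0010
4: · ADDVS
5: · MOVVS

EXEC = [2]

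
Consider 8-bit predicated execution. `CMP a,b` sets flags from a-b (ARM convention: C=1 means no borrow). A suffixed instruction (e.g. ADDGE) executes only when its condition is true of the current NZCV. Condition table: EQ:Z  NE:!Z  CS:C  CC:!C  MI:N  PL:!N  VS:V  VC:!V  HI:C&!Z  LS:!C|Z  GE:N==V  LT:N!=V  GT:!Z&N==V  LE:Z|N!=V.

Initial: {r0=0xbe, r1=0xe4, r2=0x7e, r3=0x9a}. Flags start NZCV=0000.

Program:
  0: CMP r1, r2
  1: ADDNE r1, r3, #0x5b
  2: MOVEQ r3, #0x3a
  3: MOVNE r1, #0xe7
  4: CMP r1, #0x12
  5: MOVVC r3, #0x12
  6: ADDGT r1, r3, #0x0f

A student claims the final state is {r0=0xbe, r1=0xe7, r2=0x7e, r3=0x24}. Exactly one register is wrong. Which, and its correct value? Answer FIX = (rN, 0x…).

FIX = (r3, 0x12)

0: ✓ CMP  NZCV=0011
1: ✓ ADDNE  r1←0xf5
2: · MOVEQ
3: ✓ MOVNE  r1←0xe7
4: ✓ CMP  NZCV=1010
5: ✓ MOVVC  r3←0x12
6: · ADDGT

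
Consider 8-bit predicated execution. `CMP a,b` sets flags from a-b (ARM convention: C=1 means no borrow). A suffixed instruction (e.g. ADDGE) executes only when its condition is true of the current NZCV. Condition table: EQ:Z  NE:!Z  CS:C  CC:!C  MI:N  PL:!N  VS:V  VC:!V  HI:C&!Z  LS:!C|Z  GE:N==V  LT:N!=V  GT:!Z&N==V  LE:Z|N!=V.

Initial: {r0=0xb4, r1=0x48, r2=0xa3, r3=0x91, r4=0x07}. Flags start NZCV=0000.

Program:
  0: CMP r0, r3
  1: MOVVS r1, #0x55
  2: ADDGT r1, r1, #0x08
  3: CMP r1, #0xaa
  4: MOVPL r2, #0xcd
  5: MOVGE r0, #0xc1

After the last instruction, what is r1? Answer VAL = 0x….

[0] flags=0010 → (cmp)
[1] flags=0010 VS?F → skip
[2] flags=0010 GT?T → r1=0x50
[3] flags=1001 → (cmp)
[4] flags=1001 PL?F → skip
[5] flags=1001 GE?T → r0=0xc1

VAL = 0x50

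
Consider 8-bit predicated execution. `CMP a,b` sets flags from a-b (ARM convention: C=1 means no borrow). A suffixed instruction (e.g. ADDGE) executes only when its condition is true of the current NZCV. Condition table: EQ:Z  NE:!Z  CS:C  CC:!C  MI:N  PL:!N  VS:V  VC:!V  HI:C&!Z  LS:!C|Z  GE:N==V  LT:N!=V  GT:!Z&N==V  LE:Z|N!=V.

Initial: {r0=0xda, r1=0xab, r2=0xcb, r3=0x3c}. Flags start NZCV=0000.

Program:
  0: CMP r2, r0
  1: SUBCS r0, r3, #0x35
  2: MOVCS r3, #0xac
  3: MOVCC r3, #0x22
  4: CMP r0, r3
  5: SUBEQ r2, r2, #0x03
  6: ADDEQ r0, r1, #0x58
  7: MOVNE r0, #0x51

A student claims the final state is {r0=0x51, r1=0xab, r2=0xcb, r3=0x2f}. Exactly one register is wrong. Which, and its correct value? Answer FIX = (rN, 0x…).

FIX = (r3, 0x22)

0: ✓ CMP  NZCV=1000
1: · SUBCS
2: · MOVCS
3: ✓ MOVCC  r3←0x22
4: ✓ CMP  NZCV=1010
5: · SUBEQ
6: · ADDEQ
7: ✓ MOVNE  r0←0x51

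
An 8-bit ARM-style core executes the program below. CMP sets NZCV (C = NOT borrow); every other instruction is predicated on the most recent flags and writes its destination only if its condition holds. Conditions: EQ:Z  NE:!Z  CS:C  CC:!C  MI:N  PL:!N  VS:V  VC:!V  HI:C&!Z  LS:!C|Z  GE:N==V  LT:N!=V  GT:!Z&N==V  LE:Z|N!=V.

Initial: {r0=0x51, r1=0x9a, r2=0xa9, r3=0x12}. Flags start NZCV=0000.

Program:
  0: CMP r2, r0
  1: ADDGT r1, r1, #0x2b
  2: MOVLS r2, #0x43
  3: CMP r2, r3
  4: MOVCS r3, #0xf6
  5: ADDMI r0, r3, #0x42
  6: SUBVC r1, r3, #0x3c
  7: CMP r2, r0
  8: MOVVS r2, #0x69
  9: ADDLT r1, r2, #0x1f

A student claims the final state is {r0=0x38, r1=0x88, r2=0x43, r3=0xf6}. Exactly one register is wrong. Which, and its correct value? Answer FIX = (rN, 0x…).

FIX = (r2, 0x69)

[0] flags=0011 → (cmp)
[1] flags=0011 GT?F → skip
[2] flags=0011 LS?F → skip
[3] flags=1010 → (cmp)
[4] flags=1010 CS?T → r3=0xf6
[5] flags=1010 MI?T → r0=0x38
[6] flags=1010 VC?T → r1=0xba
[7] flags=0011 → (cmp)
[8] flags=0011 VS?T → r2=0x69
[9] flags=0011 LT?T → r1=0x88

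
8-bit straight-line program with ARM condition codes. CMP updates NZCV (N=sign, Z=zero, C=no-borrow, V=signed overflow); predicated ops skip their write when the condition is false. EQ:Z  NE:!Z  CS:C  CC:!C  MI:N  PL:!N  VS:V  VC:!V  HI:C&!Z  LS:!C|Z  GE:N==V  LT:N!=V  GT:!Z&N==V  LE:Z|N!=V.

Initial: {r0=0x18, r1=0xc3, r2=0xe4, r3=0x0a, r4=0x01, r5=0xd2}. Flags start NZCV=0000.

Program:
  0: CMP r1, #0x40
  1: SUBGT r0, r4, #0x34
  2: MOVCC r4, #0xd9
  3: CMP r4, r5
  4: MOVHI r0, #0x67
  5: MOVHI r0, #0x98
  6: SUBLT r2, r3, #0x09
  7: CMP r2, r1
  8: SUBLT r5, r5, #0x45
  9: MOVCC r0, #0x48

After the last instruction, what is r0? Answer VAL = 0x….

VAL = 0x18

0: ✓ CMP  NZCV=1010
1: · SUBGT
2: · MOVCC
3: ✓ CMP  NZCV=0000
4: · MOVHI
5: · MOVHI
6: · SUBLT
7: ✓ CMP  NZCV=0010
8: · SUBLT
9: · MOVCC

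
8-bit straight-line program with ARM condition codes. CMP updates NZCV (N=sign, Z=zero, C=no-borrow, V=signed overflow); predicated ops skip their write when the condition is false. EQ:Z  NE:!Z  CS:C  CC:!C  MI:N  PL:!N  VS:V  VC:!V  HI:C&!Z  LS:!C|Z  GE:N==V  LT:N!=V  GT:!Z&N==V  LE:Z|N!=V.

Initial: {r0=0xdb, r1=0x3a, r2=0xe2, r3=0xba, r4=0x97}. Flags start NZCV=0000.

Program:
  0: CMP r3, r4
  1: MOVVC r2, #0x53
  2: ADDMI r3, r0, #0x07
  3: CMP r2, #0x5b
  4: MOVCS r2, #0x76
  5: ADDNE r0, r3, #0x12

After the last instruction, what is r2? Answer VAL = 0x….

VAL = 0x53

[0] flags=0010 → (cmp)
[1] flags=0010 VC?T → r2=0x53
[2] flags=0010 MI?F → skip
[3] flags=1000 → (cmp)
[4] flags=1000 CS?F → skip
[5] flags=1000 NE?T → r0=0xcc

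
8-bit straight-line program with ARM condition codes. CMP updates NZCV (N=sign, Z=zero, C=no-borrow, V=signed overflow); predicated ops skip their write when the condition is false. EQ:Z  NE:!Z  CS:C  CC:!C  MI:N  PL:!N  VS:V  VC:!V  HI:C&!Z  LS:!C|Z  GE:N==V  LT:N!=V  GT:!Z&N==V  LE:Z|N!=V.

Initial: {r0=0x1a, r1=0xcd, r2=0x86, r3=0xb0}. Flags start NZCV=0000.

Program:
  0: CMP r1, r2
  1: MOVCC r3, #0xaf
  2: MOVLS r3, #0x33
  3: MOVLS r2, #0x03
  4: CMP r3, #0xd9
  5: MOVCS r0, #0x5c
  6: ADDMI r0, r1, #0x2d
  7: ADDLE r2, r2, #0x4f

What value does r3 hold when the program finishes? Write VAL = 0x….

VAL = 0xb0

0: ✓ CMP  NZCV=0010
1: · MOVCC
2: · MOVLS
3: · MOVLS
4: ✓ CMP  NZCV=1000
5: · MOVCS
6: ✓ ADDMI  r0←0xfa
7: ✓ ADDLE  r2←0xd5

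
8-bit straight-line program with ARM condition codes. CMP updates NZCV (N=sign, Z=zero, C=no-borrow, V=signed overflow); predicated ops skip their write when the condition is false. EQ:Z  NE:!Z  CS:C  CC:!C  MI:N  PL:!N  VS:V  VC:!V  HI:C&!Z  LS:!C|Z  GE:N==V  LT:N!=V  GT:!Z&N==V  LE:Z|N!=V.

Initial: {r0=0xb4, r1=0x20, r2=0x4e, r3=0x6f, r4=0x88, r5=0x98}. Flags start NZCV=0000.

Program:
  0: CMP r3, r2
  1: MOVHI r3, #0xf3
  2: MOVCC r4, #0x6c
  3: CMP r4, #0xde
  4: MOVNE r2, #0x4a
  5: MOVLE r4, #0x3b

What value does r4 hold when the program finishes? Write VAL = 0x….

VAL = 0x3b

[0] flags=0010 → (cmp)
[1] flags=0010 HI?T → r3=0xf3
[2] flags=0010 CC?F → skip
[3] flags=1000 → (cmp)
[4] flags=1000 NE?T → r2=0x4a
[5] flags=1000 LE?T → r4=0x3b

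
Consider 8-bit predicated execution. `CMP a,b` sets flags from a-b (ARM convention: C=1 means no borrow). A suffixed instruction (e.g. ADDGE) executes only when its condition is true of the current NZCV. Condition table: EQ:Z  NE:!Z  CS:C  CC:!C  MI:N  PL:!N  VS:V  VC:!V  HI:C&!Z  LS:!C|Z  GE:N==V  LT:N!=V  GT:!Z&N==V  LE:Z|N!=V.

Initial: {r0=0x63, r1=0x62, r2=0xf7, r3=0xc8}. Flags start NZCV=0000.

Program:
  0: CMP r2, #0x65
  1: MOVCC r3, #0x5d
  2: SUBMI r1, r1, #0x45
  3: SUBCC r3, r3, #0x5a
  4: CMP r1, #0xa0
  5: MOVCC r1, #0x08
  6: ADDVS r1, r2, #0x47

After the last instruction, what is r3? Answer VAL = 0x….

VAL = 0xc8

0: ✓ CMP  NZCV=1010
1: · MOVCC
2: ✓ SUBMI  r1←0x1d
3: · SUBCC
4: ✓ CMP  NZCV=0000
5: ✓ MOVCC  r1←0x08
6: · ADDVS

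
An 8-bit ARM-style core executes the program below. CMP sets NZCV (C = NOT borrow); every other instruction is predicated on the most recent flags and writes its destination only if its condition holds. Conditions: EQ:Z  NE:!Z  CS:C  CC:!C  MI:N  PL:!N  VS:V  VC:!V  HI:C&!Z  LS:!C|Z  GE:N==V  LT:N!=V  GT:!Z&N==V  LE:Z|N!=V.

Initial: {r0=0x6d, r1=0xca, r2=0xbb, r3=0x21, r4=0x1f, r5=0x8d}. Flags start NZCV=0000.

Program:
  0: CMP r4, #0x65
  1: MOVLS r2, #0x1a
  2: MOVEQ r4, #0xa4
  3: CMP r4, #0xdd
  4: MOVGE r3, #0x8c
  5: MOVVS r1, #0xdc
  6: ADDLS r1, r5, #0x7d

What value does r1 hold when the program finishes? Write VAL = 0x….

0: ✓ CMP  NZCV=1000
1: ✓ MOVLS  r2←0x1a
2: · MOVEQ
3: ✓ CMP  NZCV=0000
4: ✓ MOVGE  r3←0x8c
5: · MOVVS
6: ✓ ADDLS  r1←0x0a

VAL = 0x0a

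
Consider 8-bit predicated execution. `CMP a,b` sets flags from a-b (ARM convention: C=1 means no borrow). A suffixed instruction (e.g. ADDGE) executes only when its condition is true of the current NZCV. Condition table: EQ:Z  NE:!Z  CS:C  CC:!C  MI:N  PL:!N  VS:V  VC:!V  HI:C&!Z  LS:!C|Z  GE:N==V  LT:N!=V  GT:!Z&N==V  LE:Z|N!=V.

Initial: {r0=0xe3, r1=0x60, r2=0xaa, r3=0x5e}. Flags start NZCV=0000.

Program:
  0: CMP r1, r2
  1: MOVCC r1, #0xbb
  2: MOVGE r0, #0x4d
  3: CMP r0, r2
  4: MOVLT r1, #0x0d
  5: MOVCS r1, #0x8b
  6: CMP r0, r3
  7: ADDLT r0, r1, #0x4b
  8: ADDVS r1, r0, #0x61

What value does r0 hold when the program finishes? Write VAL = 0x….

VAL = 0x06

[0] flags=1001 → (cmp)
[1] flags=1001 CC?T → r1=0xbb
[2] flags=1001 GE?T → r0=0x4d
[3] flags=1001 → (cmp)
[4] flags=1001 LT?F → skip
[5] flags=1001 CS?F → skip
[6] flags=1000 → (cmp)
[7] flags=1000 LT?T → r0=0x06
[8] flags=1000 VS?F → skip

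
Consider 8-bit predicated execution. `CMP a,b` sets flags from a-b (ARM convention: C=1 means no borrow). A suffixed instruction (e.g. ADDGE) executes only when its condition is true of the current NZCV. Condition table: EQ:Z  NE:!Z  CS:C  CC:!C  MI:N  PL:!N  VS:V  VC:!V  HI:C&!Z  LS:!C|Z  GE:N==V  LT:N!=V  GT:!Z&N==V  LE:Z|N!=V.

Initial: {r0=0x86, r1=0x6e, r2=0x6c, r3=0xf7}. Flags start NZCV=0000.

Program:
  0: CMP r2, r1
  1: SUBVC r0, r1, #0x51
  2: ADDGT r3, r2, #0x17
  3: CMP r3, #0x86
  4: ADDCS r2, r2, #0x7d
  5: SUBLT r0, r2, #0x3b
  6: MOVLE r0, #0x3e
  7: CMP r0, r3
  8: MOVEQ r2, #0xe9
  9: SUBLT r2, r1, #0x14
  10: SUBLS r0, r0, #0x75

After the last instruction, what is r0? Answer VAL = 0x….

0: ✓ CMP  NZCV=1000
1: ✓ SUBVC  r0←0x1d
2: · ADDGT
3: ✓ CMP  NZCV=0010
4: ✓ ADDCS  r2←0xe9
5: · SUBLT
6: · MOVLE
7: ✓ CMP  NZCV=0000
8: · MOVEQ
9: · SUBLT
10: ✓ SUBLS  r0←0xa8

VAL = 0xa8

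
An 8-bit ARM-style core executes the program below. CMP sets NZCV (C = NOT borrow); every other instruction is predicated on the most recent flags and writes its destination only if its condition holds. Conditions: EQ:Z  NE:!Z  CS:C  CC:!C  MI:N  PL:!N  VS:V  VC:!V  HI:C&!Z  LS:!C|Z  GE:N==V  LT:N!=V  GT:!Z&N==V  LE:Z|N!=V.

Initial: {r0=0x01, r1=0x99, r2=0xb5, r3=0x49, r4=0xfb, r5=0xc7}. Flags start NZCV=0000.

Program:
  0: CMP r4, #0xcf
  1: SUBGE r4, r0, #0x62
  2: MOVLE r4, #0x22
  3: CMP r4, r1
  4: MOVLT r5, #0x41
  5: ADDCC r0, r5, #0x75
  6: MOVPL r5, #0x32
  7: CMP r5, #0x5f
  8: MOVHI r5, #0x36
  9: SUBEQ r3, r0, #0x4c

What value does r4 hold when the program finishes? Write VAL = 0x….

[0] flags=0010 → (cmp)
[1] flags=0010 GE?T → r4=0x9f
[2] flags=0010 LE?F → skip
[3] flags=0010 → (cmp)
[4] flags=0010 LT?F → skip
[5] flags=0010 CC?F → skip
[6] flags=0010 PL?T → r5=0x32
[7] flags=1000 → (cmp)
[8] flags=1000 HI?F → skip
[9] flags=1000 EQ?F → skip

VAL = 0x9f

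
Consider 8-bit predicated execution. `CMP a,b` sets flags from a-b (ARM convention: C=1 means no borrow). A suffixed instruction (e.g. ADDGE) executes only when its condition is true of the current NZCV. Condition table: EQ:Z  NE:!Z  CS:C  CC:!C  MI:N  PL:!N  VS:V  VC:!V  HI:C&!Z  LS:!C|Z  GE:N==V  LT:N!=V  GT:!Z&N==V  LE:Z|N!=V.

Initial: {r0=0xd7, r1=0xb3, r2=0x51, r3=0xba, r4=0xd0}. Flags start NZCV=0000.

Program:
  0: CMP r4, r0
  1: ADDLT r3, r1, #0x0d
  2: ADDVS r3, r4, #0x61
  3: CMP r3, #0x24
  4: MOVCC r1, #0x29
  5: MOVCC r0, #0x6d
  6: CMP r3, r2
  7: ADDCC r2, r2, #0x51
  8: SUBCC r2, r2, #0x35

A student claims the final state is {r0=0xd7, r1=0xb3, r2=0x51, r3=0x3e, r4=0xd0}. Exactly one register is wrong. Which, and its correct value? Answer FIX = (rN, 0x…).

FIX = (r3, 0xc0)

0: ✓ CMP  NZCV=1000
1: ✓ ADDLT  r3←0xc0
2: · ADDVS
3: ✓ CMP  NZCV=1010
4: · MOVCC
5: · MOVCC
6: ✓ CMP  NZCV=0011
7: · ADDCC
8: · SUBCC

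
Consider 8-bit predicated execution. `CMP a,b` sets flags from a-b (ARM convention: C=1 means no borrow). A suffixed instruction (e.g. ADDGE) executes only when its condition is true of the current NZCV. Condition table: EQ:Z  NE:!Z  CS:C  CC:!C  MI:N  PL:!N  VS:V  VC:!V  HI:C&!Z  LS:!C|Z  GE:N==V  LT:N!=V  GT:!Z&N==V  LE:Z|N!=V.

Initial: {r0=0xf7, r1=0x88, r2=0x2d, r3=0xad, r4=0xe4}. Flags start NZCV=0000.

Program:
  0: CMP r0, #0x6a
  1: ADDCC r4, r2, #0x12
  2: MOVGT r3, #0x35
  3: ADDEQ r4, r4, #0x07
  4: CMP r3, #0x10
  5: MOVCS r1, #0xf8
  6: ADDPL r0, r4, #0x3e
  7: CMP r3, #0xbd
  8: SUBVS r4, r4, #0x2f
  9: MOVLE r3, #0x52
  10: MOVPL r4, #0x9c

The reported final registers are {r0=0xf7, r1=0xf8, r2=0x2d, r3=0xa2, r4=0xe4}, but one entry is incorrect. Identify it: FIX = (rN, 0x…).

[0] flags=1010 → (cmp)
[1] flags=1010 CC?F → skip
[2] flags=1010 GT?F → skip
[3] flags=1010 EQ?F → skip
[4] flags=1010 → (cmp)
[5] flags=1010 CS?T → r1=0xf8
[6] flags=1010 PL?F → skip
[7] flags=1000 → (cmp)
[8] flags=1000 VS?F → skip
[9] flags=1000 LE?T → r3=0x52
[10] flags=1000 PL?F → skip

FIX = (r3, 0x52)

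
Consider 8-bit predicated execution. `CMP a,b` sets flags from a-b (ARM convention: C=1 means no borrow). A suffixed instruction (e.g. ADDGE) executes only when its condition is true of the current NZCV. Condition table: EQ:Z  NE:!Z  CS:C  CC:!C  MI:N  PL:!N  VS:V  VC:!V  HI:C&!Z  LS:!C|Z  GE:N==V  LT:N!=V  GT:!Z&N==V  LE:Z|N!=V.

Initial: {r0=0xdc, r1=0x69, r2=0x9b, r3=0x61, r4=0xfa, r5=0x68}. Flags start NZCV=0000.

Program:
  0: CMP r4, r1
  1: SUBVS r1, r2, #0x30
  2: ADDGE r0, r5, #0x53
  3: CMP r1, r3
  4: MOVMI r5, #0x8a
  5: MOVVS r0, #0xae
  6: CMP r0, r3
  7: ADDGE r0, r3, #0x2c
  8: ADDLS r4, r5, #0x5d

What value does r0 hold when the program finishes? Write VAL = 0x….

[0] flags=1010 → (cmp)
[1] flags=1010 VS?F → skip
[2] flags=1010 GE?F → skip
[3] flags=0010 → (cmp)
[4] flags=0010 MI?F → skip
[5] flags=0010 VS?F → skip
[6] flags=0011 → (cmp)
[7] flags=0011 GE?F → skip
[8] flags=0011 LS?F → skip

VAL = 0xdc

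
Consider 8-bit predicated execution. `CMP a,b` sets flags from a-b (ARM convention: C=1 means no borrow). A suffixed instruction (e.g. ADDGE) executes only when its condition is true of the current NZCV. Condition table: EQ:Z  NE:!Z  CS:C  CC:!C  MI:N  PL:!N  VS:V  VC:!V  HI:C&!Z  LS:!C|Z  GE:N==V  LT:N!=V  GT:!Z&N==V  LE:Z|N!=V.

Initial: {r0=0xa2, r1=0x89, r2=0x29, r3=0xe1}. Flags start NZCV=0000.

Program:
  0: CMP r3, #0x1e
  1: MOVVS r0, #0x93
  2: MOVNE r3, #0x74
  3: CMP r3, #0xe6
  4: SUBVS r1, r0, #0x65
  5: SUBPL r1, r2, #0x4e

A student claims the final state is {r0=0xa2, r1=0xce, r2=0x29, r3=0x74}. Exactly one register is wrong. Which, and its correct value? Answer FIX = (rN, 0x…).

FIX = (r1, 0x3d)

0: ✓ CMP  NZCV=1010
1: · MOVVS
2: ✓ MOVNE  r3←0x74
3: ✓ CMP  NZCV=1001
4: ✓ SUBVS  r1←0x3d
5: · SUBPL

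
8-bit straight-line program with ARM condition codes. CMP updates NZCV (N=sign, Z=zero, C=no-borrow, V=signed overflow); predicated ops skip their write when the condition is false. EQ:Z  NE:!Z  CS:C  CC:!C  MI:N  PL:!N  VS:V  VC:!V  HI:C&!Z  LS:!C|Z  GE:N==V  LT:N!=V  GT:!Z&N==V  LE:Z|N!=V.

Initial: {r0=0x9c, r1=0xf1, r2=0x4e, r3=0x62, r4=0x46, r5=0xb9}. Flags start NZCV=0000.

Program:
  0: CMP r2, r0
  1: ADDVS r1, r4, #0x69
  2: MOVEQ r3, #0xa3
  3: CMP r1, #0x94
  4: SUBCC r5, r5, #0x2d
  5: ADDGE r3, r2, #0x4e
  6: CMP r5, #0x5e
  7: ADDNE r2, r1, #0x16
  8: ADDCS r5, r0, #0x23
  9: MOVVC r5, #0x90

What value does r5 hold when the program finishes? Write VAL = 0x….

0: ✓ CMP  NZCV=1001
1: ✓ ADDVS  r1←0xaf
2: · MOVEQ
3: ✓ CMP  NZCV=0010
4: · SUBCC
5: ✓ ADDGE  r3←0x9c
6: ✓ CMP  NZCV=0011
7: ✓ ADDNE  r2←0xc5
8: ✓ ADDCS  r5←0xbf
9: · MOVVC

VAL = 0xbf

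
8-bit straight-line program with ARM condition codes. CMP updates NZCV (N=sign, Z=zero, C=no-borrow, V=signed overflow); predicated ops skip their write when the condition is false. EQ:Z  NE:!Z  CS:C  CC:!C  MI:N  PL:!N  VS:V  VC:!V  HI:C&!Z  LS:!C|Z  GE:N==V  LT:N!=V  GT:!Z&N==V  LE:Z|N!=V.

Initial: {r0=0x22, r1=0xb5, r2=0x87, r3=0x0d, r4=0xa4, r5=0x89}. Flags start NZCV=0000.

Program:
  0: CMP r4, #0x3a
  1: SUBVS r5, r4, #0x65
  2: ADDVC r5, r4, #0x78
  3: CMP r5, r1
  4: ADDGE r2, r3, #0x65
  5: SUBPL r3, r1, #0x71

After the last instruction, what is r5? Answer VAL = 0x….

[0] flags=0011 → (cmp)
[1] flags=0011 VS?T → r5=0x3f
[2] flags=0011 VC?F → skip
[3] flags=1001 → (cmp)
[4] flags=1001 GE?T → r2=0x72
[5] flags=1001 PL?F → skip

VAL = 0x3f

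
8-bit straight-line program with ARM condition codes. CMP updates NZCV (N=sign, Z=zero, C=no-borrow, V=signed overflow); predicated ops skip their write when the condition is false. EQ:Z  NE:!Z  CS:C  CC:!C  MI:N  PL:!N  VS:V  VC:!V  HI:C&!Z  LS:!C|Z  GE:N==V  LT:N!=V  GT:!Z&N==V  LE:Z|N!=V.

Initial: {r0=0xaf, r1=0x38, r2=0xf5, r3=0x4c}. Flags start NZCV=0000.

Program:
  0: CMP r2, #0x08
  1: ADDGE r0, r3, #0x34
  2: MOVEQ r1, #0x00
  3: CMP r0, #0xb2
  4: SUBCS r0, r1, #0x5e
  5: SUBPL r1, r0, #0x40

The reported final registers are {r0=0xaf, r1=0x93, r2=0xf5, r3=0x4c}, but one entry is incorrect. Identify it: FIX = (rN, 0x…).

FIX = (r1, 0x38)

0: ✓ CMP  NZCV=1010
1: · ADDGE
2: · MOVEQ
3: ✓ CMP  NZCV=1000
4: · SUBCS
5: · SUBPL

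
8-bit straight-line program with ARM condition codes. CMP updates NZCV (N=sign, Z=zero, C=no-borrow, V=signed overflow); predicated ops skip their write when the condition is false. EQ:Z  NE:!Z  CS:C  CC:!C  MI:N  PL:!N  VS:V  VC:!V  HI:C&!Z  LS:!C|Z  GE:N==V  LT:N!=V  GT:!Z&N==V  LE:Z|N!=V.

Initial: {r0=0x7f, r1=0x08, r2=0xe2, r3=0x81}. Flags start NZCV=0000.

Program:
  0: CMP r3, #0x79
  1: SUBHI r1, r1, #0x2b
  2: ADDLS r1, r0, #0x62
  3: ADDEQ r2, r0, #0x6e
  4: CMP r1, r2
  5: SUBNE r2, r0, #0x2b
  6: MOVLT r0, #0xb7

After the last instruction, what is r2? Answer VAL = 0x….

VAL = 0x54

[0] flags=0011 → (cmp)
[1] flags=0011 HI?T → r1=0xdd
[2] flags=0011 LS?F → skip
[3] flags=0011 EQ?F → skip
[4] flags=1000 → (cmp)
[5] flags=1000 NE?T → r2=0x54
[6] flags=1000 LT?T → r0=0xb7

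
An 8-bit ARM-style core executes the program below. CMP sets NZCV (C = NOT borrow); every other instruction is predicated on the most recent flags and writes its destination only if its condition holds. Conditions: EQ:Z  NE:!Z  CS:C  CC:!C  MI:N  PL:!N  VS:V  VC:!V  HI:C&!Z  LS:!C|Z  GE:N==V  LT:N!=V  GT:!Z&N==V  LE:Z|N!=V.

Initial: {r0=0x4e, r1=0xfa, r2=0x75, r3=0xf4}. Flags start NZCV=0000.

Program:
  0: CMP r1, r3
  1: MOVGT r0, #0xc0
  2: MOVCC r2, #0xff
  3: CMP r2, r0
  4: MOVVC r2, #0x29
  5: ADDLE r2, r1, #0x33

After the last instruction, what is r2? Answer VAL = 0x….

[0] flags=0010 → (cmp)
[1] flags=0010 GT?T → r0=0xc0
[2] flags=0010 CC?F → skip
[3] flags=1001 → (cmp)
[4] flags=1001 VC?F → skip
[5] flags=1001 LE?F → skip

VAL = 0x75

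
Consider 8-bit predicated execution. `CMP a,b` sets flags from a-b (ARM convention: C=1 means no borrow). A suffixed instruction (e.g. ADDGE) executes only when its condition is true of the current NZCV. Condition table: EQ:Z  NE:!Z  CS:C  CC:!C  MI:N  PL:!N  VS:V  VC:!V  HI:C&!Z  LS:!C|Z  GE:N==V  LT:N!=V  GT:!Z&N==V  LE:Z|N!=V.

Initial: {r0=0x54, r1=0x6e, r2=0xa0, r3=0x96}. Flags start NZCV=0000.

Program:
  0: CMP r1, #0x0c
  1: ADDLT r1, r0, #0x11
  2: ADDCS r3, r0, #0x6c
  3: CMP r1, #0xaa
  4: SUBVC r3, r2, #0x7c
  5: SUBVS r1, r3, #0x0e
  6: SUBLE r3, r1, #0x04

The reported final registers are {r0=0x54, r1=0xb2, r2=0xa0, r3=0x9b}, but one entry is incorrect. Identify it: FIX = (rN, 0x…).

0: ✓ CMP  NZCV=0010
1: · ADDLT
2: ✓ ADDCS  r3←0xc0
3: ✓ CMP  NZCV=1001
4: · SUBVC
5: ✓ SUBVS  r1←0xb2
6: · SUBLE

FIX = (r3, 0xc0)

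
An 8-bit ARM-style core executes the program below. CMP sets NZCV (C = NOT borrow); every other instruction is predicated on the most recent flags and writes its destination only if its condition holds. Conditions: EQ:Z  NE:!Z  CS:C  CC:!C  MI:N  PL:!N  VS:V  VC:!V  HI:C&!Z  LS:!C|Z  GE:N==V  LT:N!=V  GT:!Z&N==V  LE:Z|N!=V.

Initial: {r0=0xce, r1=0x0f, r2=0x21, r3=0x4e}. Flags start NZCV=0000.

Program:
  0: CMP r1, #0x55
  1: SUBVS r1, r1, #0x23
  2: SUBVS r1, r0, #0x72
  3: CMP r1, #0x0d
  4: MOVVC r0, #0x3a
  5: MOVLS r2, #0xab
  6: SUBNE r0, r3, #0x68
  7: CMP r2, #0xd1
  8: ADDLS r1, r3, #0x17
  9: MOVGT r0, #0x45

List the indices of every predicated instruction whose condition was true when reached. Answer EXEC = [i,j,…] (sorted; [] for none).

[0] flags=1000 → (cmp)
[1] flags=1000 VS?F → skip
[2] flags=1000 VS?F → skip
[3] flags=0010 → (cmp)
[4] flags=0010 VC?T → r0=0x3a
[5] flags=0010 LS?F → skip
[6] flags=0010 NE?T → r0=0xe6
[7] flags=0000 → (cmp)
[8] flags=0000 LS?T → r1=0x65
[9] flags=0000 GT?T → r0=0x45

EXEC = [4,6,8,9]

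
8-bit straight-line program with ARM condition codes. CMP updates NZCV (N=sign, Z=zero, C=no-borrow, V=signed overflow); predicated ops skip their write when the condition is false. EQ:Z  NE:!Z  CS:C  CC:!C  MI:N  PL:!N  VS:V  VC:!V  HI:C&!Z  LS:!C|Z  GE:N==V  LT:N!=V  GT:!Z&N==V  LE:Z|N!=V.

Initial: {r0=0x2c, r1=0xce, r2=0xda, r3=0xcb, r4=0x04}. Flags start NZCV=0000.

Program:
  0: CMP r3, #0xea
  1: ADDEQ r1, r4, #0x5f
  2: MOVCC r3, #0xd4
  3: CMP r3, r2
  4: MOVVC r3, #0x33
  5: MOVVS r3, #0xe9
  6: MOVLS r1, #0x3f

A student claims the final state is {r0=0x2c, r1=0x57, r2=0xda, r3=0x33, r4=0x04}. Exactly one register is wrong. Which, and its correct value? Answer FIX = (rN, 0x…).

0: ✓ CMP  NZCV=1000
1: · ADDEQ
2: ✓ MOVCC  r3←0xd4
3: ✓ CMP  NZCV=1000
4: ✓ MOVVC  r3←0x33
5: · MOVVS
6: ✓ MOVLS  r1←0x3f

FIX = (r1, 0x3f)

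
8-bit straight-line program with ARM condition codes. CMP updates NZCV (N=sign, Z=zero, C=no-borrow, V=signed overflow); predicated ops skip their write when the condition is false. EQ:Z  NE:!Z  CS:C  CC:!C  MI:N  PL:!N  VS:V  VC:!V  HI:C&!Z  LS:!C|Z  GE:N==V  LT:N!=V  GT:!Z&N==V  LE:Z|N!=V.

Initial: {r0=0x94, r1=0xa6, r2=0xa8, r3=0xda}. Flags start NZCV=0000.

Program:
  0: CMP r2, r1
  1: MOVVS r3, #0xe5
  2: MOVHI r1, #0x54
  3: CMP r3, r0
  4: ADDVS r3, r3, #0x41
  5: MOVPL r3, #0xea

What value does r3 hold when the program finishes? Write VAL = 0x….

VAL = 0xea

0: ✓ CMP  NZCV=0010
1: · MOVVS
2: ✓ MOVHI  r1←0x54
3: ✓ CMP  NZCV=0010
4: · ADDVS
5: ✓ MOVPL  r3←0xea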